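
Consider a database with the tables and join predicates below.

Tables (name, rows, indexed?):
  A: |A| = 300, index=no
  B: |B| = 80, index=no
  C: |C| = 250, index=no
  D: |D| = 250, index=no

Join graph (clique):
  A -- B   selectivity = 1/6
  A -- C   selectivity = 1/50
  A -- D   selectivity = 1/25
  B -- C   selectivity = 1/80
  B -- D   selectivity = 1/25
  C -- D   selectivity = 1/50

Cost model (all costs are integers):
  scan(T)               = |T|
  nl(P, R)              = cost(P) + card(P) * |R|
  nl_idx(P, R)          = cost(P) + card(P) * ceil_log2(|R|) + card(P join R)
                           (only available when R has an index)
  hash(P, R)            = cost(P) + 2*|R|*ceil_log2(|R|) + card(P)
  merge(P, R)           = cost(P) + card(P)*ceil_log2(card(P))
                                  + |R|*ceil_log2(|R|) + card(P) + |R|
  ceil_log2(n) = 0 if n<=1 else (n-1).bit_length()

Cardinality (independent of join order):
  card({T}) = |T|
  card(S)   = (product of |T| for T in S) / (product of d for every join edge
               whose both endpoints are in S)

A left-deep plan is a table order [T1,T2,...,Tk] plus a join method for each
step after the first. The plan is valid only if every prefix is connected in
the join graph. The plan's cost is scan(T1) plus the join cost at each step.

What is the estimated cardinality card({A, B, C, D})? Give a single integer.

2

Tables in S: A(300), B(80), C(250), D(250)
Edges inside S: A-B(d=6), A-C(d=50), A-D(d=25), B-C(d=80), B-D(d=25), C-D(d=50)
numerator = 300 * 80 * 250 * 250 = 1500000000
denominator = 6 * 50 * 25 * 80 * 25 * 50 = 750000000
card(S) = 1500000000 / 750000000 = 2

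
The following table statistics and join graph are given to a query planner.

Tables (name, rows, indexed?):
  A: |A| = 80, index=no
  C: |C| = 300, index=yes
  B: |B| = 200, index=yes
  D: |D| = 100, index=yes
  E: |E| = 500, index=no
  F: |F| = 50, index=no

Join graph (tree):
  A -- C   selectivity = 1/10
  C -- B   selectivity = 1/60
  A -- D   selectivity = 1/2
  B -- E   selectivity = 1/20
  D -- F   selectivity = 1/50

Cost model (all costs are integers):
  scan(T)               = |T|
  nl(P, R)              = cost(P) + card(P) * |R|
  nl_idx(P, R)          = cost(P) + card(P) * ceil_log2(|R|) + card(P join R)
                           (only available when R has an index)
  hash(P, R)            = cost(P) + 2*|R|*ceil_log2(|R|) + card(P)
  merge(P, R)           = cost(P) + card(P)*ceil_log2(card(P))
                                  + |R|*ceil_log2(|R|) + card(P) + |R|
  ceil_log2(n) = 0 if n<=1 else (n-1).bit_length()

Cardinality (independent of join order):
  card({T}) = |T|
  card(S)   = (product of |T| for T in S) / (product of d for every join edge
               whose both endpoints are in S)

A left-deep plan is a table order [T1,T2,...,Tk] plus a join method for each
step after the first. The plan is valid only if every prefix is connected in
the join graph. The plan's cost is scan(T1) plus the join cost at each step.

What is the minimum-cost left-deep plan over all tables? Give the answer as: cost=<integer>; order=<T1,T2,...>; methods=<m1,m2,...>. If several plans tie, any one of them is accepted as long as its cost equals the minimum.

cost=543320; order=F,D,A,C,B,E; methods=nl_idx,hash,hash,hash,hash

Selinger DP (subsets sized 1..n):
  {A}: scan cost=80, card=80
  {C}: scan cost=300, card=300
  {B}: scan cost=200, card=200
  {D}: scan cost=100, card=100
  {E}: scan cost=500, card=500
  {F}: scan cost=50, card=50
  {AC}: card=2400; try (A,hash)→1720, (C,nl_idx)→3200, (C,merge)→3720, (A,merge)→3940, (C,hash)→5560, (C,nl)→24080 …(+1); best=1720 via (A,hash)
  {AD}: card=4000; try (A,hash)→1320, (D,merge)→1520, (A,merge)→1540, (D,hash)→1560, (D,nl_idx)→4640, (D,nl)→8080 …(+1); best=1320 via (A,hash)
  {BC}: card=1000; try (C,nl_idx)→3000, (B,nl_idx)→3700, (B,hash)→3800, (C,merge)→5000, (B,merge)→5100, (C,hash)→5800 …(+2); best=3000 via (C,nl_idx)
  {BE}: card=5000; try (B,hash)→4200, (E,merge)→7000, (B,merge)→7300, (E,hash)→9400, (B,nl_idx)→9500, (E,nl)→100200 …(+1); best=4200 via (B,hash)
  {DF}: card=100; try (D,nl_idx)→500, (F,hash)→800, (D,merge)→1200, (F,merge)→1250, (D,hash)→1500, (D,nl)→5050 …(+1); best=500 via (D,nl_idx)
  {ABC}: card=8000; try (A,hash)→5120, (B,hash)→7320, (A,merge)→14640, (B,nl_idx)→28920, (B,merge)→34720, (A,nl)→83000 …(+1); best=5120 via (A,hash)
  {ACD}: card=120000; try (D,hash)→5520, (C,hash)→10720, (D,merge)→33720, (C,merge)→56320, (D,nl_idx)→138520, (C,nl_idx)→157320 …(+2); best=5520 via (D,hash)
  {ADF}: card=4000; try (A,hash)→1720, (A,merge)→1940, (F,hash)→5920, (A,nl)→8500, (F,merge)→53670, (F,nl)→201320; best=1720 via (A,hash)
  {BCE}: card=25000; try (E,hash)→13000, (C,hash)→14600, (E,merge)→19000, (C,nl_idx)→74200, (C,merge)→77200, (E,nl)→503000 …(+1); best=13000 via (E,hash)
  {ABCD}: card=400000; try (D,hash)→14520, (D,merge)→117920, (B,hash)→128720, (D,nl_idx)→461120, (D,nl)→805120, (B,nl_idx)→1365520 …(+2); best=14520 via (D,hash)
  {ABCE}: card=200000; try (E,hash)→22120, (A,hash)→39120, (E,merge)→122120, (A,merge)→413640, (A,nl)→2013000, (E,nl)→4005120; best=22120 via (E,hash)
  {ACDF}: card=120000; try (C,hash)→11120, (C,merge)→56720, (F,hash)→126120, (C,nl_idx)→157720, (C,nl)→1201720, (F,merge)→2165870 …(+1); best=11120 via (C,hash)
  {ABCDE}: card=10000000; try (D,hash)→223520, (E,hash)→423520, (D,merge)→3822920, (E,merge)→8019520, (D,nl_idx)→11422120, (D,nl)→20022120 …(+1); best=223520 via (D,hash)
  {ABCDF}: card=400000; try (B,hash)→134320, (F,hash)→415120, (B,nl_idx)→1371120, (B,merge)→2172920, (F,merge)→8014870, (F,nl)→20014520 …(+1); best=134320 via (B,hash)
  {ABCDEF}: card=10000000; try (E,hash)→543320, (E,merge)→8139320, (F,hash)→10224120, (E,nl)→200134320, (F,merge)→250223870, (F,nl)→500223520; best=543320 via (E,hash)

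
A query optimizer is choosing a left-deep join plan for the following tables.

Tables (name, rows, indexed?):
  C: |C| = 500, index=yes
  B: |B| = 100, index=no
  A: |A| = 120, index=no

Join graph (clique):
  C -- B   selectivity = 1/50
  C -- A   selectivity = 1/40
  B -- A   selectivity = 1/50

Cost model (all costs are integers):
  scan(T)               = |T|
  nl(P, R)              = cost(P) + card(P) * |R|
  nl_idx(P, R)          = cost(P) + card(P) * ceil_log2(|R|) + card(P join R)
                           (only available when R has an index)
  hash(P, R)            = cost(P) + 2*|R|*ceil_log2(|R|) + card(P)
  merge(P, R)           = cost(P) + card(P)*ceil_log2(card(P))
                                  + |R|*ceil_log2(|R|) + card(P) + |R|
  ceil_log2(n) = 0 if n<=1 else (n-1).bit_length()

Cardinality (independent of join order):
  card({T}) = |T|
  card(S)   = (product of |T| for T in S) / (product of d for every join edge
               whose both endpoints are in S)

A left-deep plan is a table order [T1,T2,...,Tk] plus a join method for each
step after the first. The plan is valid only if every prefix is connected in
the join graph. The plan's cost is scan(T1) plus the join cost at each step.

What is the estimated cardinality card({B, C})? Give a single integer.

Tables in S: B(100), C(500)
Edges inside S: C-B(d=50)
numerator = 100 * 500 = 50000
denominator = 50 = 50
card(S) = 50000 / 50 = 1000

1000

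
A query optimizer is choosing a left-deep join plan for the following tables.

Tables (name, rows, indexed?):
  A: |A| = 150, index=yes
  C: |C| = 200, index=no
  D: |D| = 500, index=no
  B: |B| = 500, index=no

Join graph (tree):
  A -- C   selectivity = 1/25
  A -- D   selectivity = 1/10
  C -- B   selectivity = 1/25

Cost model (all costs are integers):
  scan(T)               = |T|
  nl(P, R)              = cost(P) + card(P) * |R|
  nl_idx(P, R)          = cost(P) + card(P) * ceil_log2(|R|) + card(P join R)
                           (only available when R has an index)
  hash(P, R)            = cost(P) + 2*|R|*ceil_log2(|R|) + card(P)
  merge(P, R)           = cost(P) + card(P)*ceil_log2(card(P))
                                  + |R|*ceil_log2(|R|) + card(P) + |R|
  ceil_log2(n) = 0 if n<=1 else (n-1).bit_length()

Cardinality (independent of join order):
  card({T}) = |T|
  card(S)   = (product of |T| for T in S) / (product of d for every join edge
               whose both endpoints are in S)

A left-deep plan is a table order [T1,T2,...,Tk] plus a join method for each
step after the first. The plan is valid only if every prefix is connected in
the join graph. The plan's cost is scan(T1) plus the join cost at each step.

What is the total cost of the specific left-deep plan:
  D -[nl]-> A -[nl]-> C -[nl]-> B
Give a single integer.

step 1: scan D: cost=500, card=500
step 2: join A via nl
    card(P join A) = 500*150/(10) = 7500
    cost = 500 + 500*150 = 75500
step 3: join C via nl
    card(P join C) = 7500*200/(25) = 60000
    cost = 75500 + 7500*200 = 1575500
step 4: join B via nl
    card(P join B) = 60000*500/(25) = 1200000
    cost = 1575500 + 60000*500 = 31575500

31575500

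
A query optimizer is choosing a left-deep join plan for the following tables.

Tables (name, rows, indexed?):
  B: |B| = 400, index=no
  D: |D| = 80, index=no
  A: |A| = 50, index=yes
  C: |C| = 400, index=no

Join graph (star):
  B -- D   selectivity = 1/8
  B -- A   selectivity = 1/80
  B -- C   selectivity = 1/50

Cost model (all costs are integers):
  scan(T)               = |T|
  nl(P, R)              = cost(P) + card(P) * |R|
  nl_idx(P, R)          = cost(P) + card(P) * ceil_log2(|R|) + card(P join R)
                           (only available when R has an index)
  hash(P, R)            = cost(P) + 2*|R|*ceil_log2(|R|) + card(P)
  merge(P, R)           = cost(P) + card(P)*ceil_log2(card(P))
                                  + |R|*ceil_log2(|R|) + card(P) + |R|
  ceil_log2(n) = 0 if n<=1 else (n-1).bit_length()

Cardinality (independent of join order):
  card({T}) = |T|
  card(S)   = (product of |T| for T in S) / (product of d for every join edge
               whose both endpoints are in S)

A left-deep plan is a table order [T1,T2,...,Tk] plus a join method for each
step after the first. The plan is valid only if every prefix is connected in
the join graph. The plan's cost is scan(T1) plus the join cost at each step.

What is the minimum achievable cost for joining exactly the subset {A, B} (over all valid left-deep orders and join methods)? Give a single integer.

1400

Selinger DP over subsets of {A,B}:
  {B}: scan cost=400, card=400
  {A}: scan cost=50, card=50
  {AB}: card=250; try (A,hash)→1400, (A,nl_idx)→3050, (B,merge)→4400, (A,merge)→4750, (B,hash)→7300, (B,nl)→20050 …(+1); best=1400 via (A,hash)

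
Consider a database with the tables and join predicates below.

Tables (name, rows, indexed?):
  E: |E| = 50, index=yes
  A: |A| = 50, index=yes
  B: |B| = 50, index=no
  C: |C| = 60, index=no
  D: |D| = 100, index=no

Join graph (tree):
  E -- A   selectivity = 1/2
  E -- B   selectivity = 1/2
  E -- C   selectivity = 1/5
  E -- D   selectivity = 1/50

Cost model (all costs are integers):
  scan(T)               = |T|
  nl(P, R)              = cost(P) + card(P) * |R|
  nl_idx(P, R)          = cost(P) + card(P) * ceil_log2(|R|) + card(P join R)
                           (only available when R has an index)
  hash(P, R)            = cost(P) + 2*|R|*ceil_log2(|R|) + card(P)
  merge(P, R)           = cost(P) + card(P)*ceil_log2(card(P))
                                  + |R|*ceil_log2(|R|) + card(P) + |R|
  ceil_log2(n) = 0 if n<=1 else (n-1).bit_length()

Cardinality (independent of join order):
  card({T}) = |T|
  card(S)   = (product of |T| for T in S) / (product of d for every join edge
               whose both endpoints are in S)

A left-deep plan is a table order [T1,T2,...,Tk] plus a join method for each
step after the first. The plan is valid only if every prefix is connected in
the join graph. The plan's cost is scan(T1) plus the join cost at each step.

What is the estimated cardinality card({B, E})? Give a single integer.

1250

Tables in S: B(50), E(50)
Edges inside S: E-B(d=2)
numerator = 50 * 50 = 2500
denominator = 2 = 2
card(S) = 2500 / 2 = 1250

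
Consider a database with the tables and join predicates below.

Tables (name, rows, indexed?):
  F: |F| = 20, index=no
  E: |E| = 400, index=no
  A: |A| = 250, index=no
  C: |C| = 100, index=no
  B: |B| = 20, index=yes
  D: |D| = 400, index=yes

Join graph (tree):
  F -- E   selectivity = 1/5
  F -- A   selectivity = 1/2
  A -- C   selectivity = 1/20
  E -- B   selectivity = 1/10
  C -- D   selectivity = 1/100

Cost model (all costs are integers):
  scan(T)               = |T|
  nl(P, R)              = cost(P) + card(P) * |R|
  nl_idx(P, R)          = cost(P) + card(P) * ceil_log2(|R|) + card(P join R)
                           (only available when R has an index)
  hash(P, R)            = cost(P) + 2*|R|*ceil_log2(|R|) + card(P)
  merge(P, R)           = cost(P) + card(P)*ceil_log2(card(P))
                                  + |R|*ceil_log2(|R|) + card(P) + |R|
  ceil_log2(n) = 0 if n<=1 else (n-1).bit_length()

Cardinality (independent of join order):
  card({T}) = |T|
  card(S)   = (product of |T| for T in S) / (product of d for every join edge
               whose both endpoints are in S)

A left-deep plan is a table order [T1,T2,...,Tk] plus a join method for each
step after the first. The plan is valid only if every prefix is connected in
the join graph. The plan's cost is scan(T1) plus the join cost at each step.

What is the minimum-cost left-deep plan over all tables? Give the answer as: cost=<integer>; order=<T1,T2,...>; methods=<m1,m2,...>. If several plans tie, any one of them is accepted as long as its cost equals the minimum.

Selinger DP (subsets sized 1..n):
  {F}: scan cost=20, card=20
  {E}: scan cost=400, card=400
  {A}: scan cost=250, card=250
  {C}: scan cost=100, card=100
  {B}: scan cost=20, card=20
  {D}: scan cost=400, card=400
  {EF}: card=1600; try (F,hash)→1000, (E,merge)→4140, (F,merge)→4520, (E,hash)→7240, (E,nl)→8020, (F,nl)→8400; best=1000 via (F,hash)
  {AF}: card=2500; try (F,hash)→700, (A,merge)→2390, (F,merge)→2620, (A,hash)→4040, (A,nl)→5020, (F,nl)→5250; best=700 via (F,hash)
  {BE}: card=800; try (B,hash)→1000, (B,nl_idx)→3200, (E,merge)→4140, (B,merge)→4520, (E,hash)→7240, (E,nl)→8020 …(+1); best=1000 via (B,hash)
  {AC}: card=1250; try (C,hash)→1900, (A,merge)→3150, (C,merge)→3300, (A,hash)→4200, (A,nl)→25100, (C,nl)→25250; best=1900 via (C,hash)
  {CD}: card=400; try (D,nl_idx)→1400, (C,hash)→2200, (D,merge)→4900, (C,merge)→5200, (D,hash)→7400, (D,nl)→40100 …(+1); best=1400 via (D,nl_idx)
  {AEF}: card=200000; try (A,hash)→6600, (E,hash)→10400, (A,merge)→22450, (E,merge)→37200, (A,nl)→401000, (E,nl)→1000700; best=6600 via (A,hash)
  {BEF}: card=3200; try (F,hash)→2000, (B,hash)→2800, (F,merge)→9920, (B,nl_idx)→12200, (F,nl)→17000, (B,merge)→20320 …(+1); best=2000 via (F,hash)
  {ACF}: card=12500; try (F,hash)→3350, (C,hash)→4600, (F,merge)→17020, (F,nl)→26900, (C,merge)→34000, (C,nl)→250700; best=3350 via (F,hash)
  {ACD}: card=5000; try (A,hash)→5800, (A,merge)→7650, (D,hash)→10350, (D,nl_idx)→18150, (D,merge)→20900, (A,nl)→101400 …(+1); best=5800 via (A,hash)
  {ACEF}: card=1000000; try (E,hash)→23050, (E,merge)→194850, (C,hash)→208000, (C,merge)→3807400, (E,nl)→5003350, (C,nl)→20006600; best=23050 via (E,hash)
  {ABEF}: card=400000; try (A,hash)→9200, (A,merge)→45850, (B,hash)→206800, (A,nl)→802000, (B,nl_idx)→1406600, (B,merge)→3806720 …(+1); best=9200 via (A,hash)
  {ACDF}: card=50000; try (F,hash)→11000, (D,hash)→23050, (F,merge)→75920, (F,nl)→105800, (D,nl_idx)→165850, (D,merge)→194850 …(+1); best=11000 via (F,hash)
  {ABCEF}: card=2000000; try (C,hash)→410600, (B,hash)→1023250, (B,nl_idx)→7023050, (C,merge)→8010000, (B,nl)→20023050, (B,merge)→21023170 …(+1); best=410600 via (C,hash)
  {ACDEF}: card=4000000; try (E,hash)→68200, (E,merge)→865000, (D,hash)→1030250, (D,nl_idx)→13023050, (E,nl)→20011000, (D,merge)→21027050 …(+1); best=68200 via (E,hash)
  {ABCDEF}: card=8000000; try (D,hash)→2417800, (B,hash)→4068400, (D,nl_idx)→26410600, (B,nl_idx)→28068200, (D,merge)→44414600, (B,nl)→80068200 …(+2); best=2417800 via (D,hash)

cost=2417800; order=E,B,F,A,C,D; methods=hash,hash,hash,hash,hash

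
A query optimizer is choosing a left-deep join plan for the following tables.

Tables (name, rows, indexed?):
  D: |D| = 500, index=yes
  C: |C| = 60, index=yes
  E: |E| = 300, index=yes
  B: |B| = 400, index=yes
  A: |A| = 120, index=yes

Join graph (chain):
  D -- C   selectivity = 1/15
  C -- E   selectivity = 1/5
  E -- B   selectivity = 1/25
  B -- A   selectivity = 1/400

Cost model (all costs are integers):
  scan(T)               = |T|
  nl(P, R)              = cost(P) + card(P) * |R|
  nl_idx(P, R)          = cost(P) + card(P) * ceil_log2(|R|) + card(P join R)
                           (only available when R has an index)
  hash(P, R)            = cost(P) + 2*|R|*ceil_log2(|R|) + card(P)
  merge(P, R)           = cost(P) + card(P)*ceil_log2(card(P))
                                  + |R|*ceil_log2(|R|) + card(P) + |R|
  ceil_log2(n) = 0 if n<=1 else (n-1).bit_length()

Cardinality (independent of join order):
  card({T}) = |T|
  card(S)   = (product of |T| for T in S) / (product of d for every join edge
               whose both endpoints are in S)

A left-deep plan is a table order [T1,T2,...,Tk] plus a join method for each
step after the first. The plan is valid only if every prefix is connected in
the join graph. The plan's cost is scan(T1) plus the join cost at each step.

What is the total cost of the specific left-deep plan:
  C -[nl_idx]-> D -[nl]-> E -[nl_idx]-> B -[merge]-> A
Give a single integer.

45843560

step 1: scan C: cost=60, card=60
step 2: join D via nl_idx
    card(P join D) = 60*500/(15) = 2000
    cost = 60 + 60*9 + 2000 = 2600
step 3: join E via nl
    card(P join E) = 2000*300/(5) = 120000
    cost = 2600 + 2000*300 = 602600
step 4: join B via nl_idx
    card(P join B) = 120000*400/(25) = 1920000
    cost = 602600 + 120000*9 + 1920000 = 3602600
step 5: join A via merge
    card(P join A) = 1920000*120/(400) = 576000
    cost = 3602600 + 1920000*21 + 120*7 + 1920000 + 120 = 45843560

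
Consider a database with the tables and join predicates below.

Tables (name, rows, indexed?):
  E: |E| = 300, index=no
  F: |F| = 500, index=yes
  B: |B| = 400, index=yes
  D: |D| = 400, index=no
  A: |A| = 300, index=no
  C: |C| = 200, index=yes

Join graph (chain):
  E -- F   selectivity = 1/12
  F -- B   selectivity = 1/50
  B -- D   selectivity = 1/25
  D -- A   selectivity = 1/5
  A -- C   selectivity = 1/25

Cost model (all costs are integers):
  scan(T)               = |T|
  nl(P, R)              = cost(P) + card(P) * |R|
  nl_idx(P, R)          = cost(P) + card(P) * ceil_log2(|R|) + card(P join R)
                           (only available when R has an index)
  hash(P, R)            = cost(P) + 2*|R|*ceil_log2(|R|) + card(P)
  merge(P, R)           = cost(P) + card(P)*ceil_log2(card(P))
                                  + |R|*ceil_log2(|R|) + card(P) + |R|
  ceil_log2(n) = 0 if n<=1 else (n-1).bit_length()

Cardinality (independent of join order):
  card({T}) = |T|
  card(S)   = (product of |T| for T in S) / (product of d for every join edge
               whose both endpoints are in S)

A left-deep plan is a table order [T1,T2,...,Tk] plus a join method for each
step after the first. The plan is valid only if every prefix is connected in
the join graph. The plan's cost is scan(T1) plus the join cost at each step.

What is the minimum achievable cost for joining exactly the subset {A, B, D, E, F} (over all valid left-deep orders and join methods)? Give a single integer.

1694000

Selinger DP over subsets of {A,B,D,E,F}:
  {E}: scan cost=300, card=300
  {F}: scan cost=500, card=500
  {B}: scan cost=400, card=400
  {D}: scan cost=400, card=400
  {A}: scan cost=300, card=300
  {EF}: card=12500; try (E,hash)→6400, (F,merge)→8300, (E,merge)→8500, (F,hash)→9600, (F,nl_idx)→15500, (F,nl)→150300 …(+1); best=6400 via (E,hash)
  {BF}: card=4000; try (F,nl_idx)→8000, (B,hash)→8200, (B,nl_idx)→9000, (F,merge)→9400, (B,merge)→9500, (F,hash)→9800 …(+2); best=8000 via (F,nl_idx)
  {BD}: card=6400; try (D,hash)→8000, (B,hash)→8000, (D,merge)→8400, (B,merge)→8400, (B,nl_idx)→10400, (D,nl)→160400 …(+1); best=8000 via (D,hash)
  {AD}: card=24000; try (A,hash)→6200, (D,merge)→7300, (A,merge)→7400, (D,hash)→7800, (D,nl)→120300, (A,nl)→120400; best=6200 via (A,hash)
  {BEF}: card=100000; try (E,hash)→17400, (B,hash)→26100, (E,merge)→63000, (B,merge)→197900, (B,nl_idx)→218900, (E,nl)→1208000 …(+1); best=17400 via (E,hash)
  {BDF}: card=64000; try (D,hash)→19200, (F,hash)→23400, (D,merge)→64000, (F,merge)→102600, (F,nl_idx)→129600, (D,nl)→1608000 …(+1); best=19200 via (D,hash)
  {ABD}: card=384000; try (A,hash)→19800, (B,hash)→37400, (A,merge)→100600, (B,merge)→394200, (B,nl_idx)→606200, (A,nl)→1928000 …(+1); best=19800 via (A,hash)
  {BDEF}: card=1600000; try (E,hash)→88600, (D,hash)→124600, (E,merge)→1110200, (D,merge)→1821400, (E,nl)→19219200, (D,nl)→40017400; best=88600 via (E,hash)
  {ABDF}: card=3840000; try (A,hash)→88600, (F,hash)→412800, (A,merge)→1110200, (F,nl_idx)→7315800, (F,merge)→7704800, (A,nl)→19219200 …(+1); best=88600 via (A,hash)
  {ABDEF}: card=96000000; try (A,hash)→1694000, (E,hash)→3934000, (A,merge)→35291600, (E,merge)→88411600, (A,nl)→480088600, (E,nl)→1152088600; best=1694000 via (A,hash)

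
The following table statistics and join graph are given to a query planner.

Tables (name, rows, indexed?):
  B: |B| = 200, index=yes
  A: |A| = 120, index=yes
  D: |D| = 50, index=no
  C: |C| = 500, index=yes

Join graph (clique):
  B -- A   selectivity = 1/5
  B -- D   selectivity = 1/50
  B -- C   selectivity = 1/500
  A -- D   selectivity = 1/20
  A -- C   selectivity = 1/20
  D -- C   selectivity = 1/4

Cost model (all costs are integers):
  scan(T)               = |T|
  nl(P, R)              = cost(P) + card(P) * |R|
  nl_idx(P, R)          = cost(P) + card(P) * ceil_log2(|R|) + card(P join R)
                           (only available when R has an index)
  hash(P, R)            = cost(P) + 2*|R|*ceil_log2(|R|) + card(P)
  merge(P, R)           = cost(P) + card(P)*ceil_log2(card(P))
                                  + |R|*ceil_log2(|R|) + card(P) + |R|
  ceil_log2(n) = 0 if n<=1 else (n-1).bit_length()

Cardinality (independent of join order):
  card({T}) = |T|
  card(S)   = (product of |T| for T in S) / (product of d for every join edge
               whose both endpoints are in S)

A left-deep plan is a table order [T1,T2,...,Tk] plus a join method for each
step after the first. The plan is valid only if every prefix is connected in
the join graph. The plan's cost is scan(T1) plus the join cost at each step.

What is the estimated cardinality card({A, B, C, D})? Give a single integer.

Tables in S: A(120), B(200), C(500), D(50)
Edges inside S: B-A(d=5), B-D(d=50), B-C(d=500), A-D(d=20), A-C(d=20), D-C(d=4)
numerator = 120 * 200 * 500 * 50 = 600000000
denominator = 5 * 50 * 500 * 20 * 20 * 4 = 200000000
card(S) = 600000000 / 200000000 = 3

3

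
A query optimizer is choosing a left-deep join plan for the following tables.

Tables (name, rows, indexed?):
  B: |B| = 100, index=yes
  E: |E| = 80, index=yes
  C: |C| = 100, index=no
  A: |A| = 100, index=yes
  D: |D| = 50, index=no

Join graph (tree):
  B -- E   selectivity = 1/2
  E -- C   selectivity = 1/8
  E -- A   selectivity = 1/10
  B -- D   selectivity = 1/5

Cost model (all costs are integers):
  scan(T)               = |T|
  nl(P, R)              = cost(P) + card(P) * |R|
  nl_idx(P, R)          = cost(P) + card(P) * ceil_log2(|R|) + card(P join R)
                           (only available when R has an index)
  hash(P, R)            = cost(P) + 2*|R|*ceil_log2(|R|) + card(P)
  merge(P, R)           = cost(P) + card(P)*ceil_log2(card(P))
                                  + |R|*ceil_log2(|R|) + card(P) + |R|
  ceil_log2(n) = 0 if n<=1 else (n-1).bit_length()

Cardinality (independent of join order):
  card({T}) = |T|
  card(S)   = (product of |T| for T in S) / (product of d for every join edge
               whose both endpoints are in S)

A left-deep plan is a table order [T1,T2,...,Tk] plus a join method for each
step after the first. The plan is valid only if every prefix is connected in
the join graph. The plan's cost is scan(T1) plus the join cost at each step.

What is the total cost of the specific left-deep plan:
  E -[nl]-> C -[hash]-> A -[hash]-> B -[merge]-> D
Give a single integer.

10022230

step 1: scan E: cost=80, card=80
step 2: join C via nl
    card(P join C) = 80*100/(8) = 1000
    cost = 80 + 80*100 = 8080
step 3: join A via hash
    card(P join A) = 1000*100/(10) = 10000
    cost = 8080 + 2*100*7 + 1000 = 10480
step 4: join B via hash
    card(P join B) = 10000*100/(2) = 500000
    cost = 10480 + 2*100*7 + 10000 = 21880
step 5: join D via merge
    card(P join D) = 500000*50/(5) = 5000000
    cost = 21880 + 500000*19 + 50*6 + 500000 + 50 = 10022230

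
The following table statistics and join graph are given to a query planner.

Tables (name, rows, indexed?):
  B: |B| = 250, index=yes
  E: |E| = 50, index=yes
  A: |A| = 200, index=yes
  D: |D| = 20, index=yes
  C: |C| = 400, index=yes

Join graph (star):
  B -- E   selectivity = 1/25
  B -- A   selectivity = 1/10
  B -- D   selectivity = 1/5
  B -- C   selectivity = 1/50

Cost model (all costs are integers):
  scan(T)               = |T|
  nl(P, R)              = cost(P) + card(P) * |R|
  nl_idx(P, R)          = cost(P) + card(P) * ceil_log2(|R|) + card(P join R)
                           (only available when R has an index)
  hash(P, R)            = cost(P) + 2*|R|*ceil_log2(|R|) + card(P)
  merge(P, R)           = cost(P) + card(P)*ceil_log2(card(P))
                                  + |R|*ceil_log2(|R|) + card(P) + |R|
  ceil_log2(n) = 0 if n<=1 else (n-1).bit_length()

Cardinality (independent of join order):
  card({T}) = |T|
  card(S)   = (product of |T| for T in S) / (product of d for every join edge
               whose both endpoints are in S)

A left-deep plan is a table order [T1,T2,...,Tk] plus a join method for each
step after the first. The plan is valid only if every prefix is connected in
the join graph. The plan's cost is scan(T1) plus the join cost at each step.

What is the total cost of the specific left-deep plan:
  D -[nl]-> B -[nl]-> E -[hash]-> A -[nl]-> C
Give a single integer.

step 1: scan D: cost=20, card=20
step 2: join B via nl
    card(P join B) = 20*250/(5) = 1000
    cost = 20 + 20*250 = 5020
step 3: join E via nl
    card(P join E) = 1000*50/(25) = 2000
    cost = 5020 + 1000*50 = 55020
step 4: join A via hash
    card(P join A) = 2000*200/(10) = 40000
    cost = 55020 + 2*200*8 + 2000 = 60220
step 5: join C via nl
    card(P join C) = 40000*400/(50) = 320000
    cost = 60220 + 40000*400 = 16060220

16060220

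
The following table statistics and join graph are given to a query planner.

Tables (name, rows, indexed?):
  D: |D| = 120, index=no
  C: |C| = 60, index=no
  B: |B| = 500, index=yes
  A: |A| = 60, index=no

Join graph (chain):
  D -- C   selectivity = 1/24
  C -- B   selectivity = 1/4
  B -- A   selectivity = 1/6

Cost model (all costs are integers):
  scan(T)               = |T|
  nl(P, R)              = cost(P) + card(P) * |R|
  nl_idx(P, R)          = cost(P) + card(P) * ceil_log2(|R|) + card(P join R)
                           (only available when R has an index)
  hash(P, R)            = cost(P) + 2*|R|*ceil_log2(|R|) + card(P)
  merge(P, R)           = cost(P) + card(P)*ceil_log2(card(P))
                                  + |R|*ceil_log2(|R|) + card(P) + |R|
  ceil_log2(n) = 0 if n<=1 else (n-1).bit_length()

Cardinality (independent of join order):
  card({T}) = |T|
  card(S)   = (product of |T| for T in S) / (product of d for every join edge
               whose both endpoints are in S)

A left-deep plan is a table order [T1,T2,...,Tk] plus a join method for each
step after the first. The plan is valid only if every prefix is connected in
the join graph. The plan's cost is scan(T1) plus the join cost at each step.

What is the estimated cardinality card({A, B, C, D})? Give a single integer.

375000

Tables in S: A(60), B(500), C(60), D(120)
Edges inside S: D-C(d=24), C-B(d=4), B-A(d=6)
numerator = 60 * 500 * 60 * 120 = 216000000
denominator = 24 * 4 * 6 = 576
card(S) = 216000000 / 576 = 375000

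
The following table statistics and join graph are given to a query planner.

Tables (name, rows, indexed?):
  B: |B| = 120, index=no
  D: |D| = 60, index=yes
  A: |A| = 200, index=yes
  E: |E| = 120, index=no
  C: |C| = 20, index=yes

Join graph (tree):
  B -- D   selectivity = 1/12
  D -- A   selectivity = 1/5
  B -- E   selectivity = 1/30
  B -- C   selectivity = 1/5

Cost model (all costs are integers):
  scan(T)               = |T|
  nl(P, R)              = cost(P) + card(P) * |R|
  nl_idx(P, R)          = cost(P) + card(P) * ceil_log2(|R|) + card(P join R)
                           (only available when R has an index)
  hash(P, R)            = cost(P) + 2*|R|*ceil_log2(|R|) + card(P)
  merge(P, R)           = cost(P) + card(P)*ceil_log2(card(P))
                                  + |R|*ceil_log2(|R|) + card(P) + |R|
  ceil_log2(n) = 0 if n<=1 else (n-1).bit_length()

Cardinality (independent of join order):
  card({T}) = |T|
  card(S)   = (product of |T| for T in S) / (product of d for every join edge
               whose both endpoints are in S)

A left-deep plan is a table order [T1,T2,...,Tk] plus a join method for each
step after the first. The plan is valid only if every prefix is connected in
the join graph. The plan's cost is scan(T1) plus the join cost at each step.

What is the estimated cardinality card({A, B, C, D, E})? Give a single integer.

Tables in S: A(200), B(120), C(20), D(60), E(120)
Edges inside S: B-D(d=12), D-A(d=5), B-E(d=30), B-C(d=5)
numerator = 200 * 120 * 20 * 60 * 120 = 3456000000
denominator = 12 * 5 * 30 * 5 = 9000
card(S) = 3456000000 / 9000 = 384000

384000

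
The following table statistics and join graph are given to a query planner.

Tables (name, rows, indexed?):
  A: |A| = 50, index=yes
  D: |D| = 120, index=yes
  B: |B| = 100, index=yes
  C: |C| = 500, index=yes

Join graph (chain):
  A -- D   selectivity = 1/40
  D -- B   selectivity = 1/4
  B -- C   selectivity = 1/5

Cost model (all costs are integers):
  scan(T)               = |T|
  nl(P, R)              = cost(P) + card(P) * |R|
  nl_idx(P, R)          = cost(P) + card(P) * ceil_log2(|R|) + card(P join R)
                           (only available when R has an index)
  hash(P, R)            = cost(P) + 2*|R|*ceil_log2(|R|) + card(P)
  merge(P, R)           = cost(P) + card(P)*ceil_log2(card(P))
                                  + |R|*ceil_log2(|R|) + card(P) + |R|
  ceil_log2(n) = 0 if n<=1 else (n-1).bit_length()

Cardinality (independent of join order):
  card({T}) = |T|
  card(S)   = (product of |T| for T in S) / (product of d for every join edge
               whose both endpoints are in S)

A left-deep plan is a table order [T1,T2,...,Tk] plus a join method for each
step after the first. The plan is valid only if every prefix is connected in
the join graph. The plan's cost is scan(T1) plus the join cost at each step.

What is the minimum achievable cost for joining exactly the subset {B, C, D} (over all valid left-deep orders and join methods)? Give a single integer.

13640

Selinger DP over subsets of {B,C,D}:
  {D}: scan cost=120, card=120
  {B}: scan cost=100, card=100
  {C}: scan cost=500, card=500
  {BD}: card=3000; try (B,hash)→1640, (D,merge)→1860, (D,hash)→1880, (B,merge)→1880, (D,nl_idx)→3800, (B,nl_idx)→3960 …(+2); best=1640 via (B,hash)
  {BC}: card=10000; try (B,hash)→2400, (C,merge)→5900, (B,merge)→6300, (C,hash)→9200, (C,nl_idx)→11000, (B,nl_idx)→14000 …(+2); best=2400 via (B,hash)
  {BCD}: card=300000; try (C,hash)→13640, (D,hash)→14080, (C,merge)→45640, (D,merge)→153360, (C,nl_idx)→328640, (D,nl_idx)→372400 …(+2); best=13640 via (C,hash)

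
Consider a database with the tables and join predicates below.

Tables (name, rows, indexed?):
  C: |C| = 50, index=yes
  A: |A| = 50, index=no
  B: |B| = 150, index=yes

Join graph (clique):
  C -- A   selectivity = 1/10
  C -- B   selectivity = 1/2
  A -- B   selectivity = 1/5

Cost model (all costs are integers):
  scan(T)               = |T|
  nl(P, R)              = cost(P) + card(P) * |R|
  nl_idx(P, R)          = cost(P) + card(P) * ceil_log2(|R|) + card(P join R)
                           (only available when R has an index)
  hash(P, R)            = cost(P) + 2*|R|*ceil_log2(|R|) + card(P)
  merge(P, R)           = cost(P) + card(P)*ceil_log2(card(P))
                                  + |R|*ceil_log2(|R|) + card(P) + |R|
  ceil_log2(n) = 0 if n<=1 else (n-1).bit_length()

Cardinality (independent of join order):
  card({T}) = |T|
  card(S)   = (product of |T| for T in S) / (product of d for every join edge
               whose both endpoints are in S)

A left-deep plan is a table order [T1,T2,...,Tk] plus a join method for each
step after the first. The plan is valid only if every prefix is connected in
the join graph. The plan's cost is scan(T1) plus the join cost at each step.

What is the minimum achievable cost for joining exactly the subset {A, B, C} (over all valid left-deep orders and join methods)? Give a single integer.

Selinger DP over subsets of {A,B,C}:
  {C}: scan cost=50, card=50
  {A}: scan cost=50, card=50
  {B}: scan cost=150, card=150
  {AC}: card=250; try (C,nl_idx)→600, (C,hash)→700, (A,hash)→700, (C,merge)→750, (A,merge)→750, (C,nl)→2550 …(+1); best=600 via (C,nl_idx)
  {BC}: card=3750; try (C,hash)→900, (B,merge)→1750, (C,merge)→1850, (B,hash)→2500, (B,nl_idx)→4200, (C,nl_idx)→4800 …(+2); best=900 via (C,hash)
  {AB}: card=1500; try (A,hash)→900, (B,merge)→1750, (A,merge)→1850, (B,nl_idx)→1950, (B,hash)→2500, (B,nl)→7550 …(+1); best=900 via (A,hash)
  {ABC}: card=3750; try (C,hash)→3000, (B,hash)→3250, (B,merge)→4200, (A,hash)→5250, (B,nl_idx)→6350, (C,nl_idx)→13650 …(+5); best=3000 via (C,hash)

3000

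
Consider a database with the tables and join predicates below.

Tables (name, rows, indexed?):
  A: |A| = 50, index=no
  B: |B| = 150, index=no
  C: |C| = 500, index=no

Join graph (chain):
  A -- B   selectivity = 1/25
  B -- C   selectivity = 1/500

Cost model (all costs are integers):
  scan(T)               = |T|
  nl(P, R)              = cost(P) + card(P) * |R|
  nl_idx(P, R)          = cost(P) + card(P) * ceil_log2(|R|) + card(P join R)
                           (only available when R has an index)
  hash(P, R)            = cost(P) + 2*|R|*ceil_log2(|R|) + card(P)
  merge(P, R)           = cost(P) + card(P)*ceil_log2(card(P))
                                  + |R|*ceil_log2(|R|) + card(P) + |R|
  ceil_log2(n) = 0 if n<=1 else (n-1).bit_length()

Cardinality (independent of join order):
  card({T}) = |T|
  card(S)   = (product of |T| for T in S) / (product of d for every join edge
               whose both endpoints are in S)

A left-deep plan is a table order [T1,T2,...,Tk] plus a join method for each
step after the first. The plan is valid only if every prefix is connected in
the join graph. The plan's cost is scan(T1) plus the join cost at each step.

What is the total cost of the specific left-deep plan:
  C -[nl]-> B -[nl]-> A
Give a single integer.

83000

step 1: scan C: cost=500, card=500
step 2: join B via nl
    card(P join B) = 500*150/(500) = 150
    cost = 500 + 500*150 = 75500
step 3: join A via nl
    card(P join A) = 150*50/(25) = 300
    cost = 75500 + 150*50 = 83000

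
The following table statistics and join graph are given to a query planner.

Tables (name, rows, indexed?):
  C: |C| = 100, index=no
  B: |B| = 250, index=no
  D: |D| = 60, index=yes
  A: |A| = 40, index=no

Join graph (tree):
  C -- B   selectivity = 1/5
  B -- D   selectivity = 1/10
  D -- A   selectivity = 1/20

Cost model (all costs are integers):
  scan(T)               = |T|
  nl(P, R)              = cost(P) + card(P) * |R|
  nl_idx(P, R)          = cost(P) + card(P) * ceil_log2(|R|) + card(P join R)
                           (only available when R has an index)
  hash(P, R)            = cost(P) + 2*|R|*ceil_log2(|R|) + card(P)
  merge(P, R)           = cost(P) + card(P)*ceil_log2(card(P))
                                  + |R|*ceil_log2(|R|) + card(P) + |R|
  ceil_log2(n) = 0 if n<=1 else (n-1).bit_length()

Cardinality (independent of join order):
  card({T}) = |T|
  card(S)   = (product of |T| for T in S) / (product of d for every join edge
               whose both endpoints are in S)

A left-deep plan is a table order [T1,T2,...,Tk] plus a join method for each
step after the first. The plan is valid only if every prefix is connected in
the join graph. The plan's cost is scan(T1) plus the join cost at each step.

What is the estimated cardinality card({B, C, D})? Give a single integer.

Tables in S: B(250), C(100), D(60)
Edges inside S: C-B(d=5), B-D(d=10)
numerator = 250 * 100 * 60 = 1500000
denominator = 5 * 10 = 50
card(S) = 1500000 / 50 = 30000

30000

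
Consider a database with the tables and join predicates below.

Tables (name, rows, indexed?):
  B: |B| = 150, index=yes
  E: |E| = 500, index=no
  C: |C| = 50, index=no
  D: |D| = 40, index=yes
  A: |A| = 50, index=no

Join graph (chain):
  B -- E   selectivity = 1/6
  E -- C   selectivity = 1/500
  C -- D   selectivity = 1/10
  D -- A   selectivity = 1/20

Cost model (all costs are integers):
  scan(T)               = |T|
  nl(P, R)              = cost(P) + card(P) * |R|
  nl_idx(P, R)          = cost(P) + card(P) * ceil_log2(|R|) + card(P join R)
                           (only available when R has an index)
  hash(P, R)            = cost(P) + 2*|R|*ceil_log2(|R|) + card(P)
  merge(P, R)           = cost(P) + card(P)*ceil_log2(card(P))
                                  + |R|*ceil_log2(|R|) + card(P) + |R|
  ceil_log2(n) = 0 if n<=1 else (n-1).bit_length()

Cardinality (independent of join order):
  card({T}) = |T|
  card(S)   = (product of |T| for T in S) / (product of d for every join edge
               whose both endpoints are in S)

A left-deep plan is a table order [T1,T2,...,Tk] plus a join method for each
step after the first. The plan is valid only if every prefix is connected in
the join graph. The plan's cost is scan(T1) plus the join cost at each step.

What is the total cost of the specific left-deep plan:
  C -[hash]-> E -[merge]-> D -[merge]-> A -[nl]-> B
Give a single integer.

86880

step 1: scan C: cost=50, card=50
step 2: join E via hash
    card(P join E) = 50*500/(500) = 50
    cost = 50 + 2*500*9 + 50 = 9100
step 3: join D via merge
    card(P join D) = 50*40/(10) = 200
    cost = 9100 + 50*6 + 40*6 + 50 + 40 = 9730
step 4: join A via merge
    card(P join A) = 200*50/(20) = 500
    cost = 9730 + 200*8 + 50*6 + 200 + 50 = 11880
step 5: join B via nl
    card(P join B) = 500*150/(6) = 12500
    cost = 11880 + 500*150 = 86880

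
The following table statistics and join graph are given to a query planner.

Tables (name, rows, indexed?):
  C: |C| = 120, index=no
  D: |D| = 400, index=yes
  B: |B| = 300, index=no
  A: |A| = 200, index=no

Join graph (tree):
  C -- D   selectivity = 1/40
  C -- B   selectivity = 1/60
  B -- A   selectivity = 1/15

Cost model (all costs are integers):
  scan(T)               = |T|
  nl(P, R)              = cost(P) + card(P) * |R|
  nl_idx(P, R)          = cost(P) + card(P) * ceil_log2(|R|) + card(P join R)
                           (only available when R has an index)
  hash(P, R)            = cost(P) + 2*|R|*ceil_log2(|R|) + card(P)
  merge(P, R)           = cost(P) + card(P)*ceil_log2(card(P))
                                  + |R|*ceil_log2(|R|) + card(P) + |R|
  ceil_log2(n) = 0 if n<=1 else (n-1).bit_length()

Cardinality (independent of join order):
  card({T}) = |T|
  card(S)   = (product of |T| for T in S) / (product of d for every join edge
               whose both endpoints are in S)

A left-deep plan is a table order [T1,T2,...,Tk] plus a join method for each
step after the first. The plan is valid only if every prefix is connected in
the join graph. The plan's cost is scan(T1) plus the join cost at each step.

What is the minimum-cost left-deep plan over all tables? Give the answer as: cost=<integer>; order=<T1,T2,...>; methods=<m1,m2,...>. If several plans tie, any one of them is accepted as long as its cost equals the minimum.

cost=18200; order=C,D,B,A; methods=nl_idx,hash,hash

Selinger DP (subsets sized 1..n):
  {C}: scan cost=120, card=120
  {D}: scan cost=400, card=400
  {B}: scan cost=300, card=300
  {A}: scan cost=200, card=200
  {CD}: card=1200; try (D,nl_idx)→2400, (C,hash)→2480, (D,merge)→5080, (C,merge)→5360, (D,hash)→7440, (D,nl)→48120 …(+1); best=2400 via (D,nl_idx)
  {BC}: card=600; try (C,hash)→2280, (B,merge)→4080, (C,merge)→4260, (B,hash)→5640, (B,nl)→36120, (C,nl)→36300; best=2280 via (C,hash)
  {AB}: card=4000; try (A,hash)→3800, (B,merge)→5000, (A,merge)→5100, (B,hash)→5800, (B,nl)→60200, (A,nl)→60300; best=3800 via (A,hash)
  {BCD}: card=6000; try (B,hash)→9000, (D,hash)→10080, (D,merge)→12880, (D,nl_idx)→13680, (B,merge)→19800, (D,nl)→242280 …(+1); best=9000 via (B,hash)
  {ABC}: card=8000; try (A,hash)→6080, (C,hash)→9480, (A,merge)→10680, (C,merge)→56760, (A,nl)→122280, (C,nl)→483800; best=6080 via (A,hash)
  {ABCD}: card=80000; try (A,hash)→18200, (D,hash)→21280, (A,merge)→94800, (D,merge)→122080, (D,nl_idx)→158080, (A,nl)→1209000 …(+1); best=18200 via (A,hash)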